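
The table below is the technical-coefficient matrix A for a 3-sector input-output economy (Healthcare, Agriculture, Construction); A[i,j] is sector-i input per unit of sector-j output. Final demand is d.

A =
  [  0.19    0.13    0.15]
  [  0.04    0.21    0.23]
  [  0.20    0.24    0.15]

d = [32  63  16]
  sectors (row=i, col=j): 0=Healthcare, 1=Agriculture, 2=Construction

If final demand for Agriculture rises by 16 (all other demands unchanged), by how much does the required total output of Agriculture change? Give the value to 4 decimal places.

22.7234

Form M = I − A:
  [  0.81   -0.13   -0.15]
  [ -0.04    0.79   -0.23]
  [ -0.20   -0.24    0.85]
Leontief inverse L = M⁻¹:
  [  1.3292    0.3160    0.3201]
  [  0.1725    1.4202    0.4147]
  [  0.3615    0.4753    1.3689]
Total output x = L · d:
  x_0 = 1.3292·32 + 0.3160·63 + 0.3201·16 = 67.5609
  x_1 = 0.1725·32 + 1.4202·63 + 0.4147·16 = 101.6305
  x_2 = 0.3615·32 + 0.4753·63 + 1.3689·16 = 63.4159
Δx_1 = L[1,1] · Δd_1 = 1.4202 · 16 = 22.7234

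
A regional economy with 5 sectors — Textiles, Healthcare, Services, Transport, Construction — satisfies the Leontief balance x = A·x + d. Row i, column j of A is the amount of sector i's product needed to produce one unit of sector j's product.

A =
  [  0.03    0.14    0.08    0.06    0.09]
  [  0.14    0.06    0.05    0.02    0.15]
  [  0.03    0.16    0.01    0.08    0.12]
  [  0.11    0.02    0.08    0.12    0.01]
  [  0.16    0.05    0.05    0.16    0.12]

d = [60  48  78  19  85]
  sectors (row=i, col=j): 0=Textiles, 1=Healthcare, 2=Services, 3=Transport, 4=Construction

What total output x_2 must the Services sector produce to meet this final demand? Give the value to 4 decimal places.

Form M = I − A:
  [  0.97   -0.14   -0.08   -0.06   -0.09]
  [ -0.14    0.94   -0.05   -0.02   -0.15]
  [ -0.03   -0.16    0.99   -0.08   -0.12]
  [ -0.11   -0.02   -0.08    0.88   -0.01]
  [ -0.16   -0.05   -0.05   -0.16    0.88]
Leontief inverse L = M⁻¹:
  [  1.1033    0.1955    0.1170    0.1200    0.1635]
  [  0.2130    1.1253    0.0928    0.0899    0.2273]
  [  0.1104    0.2085    1.0508    0.1427    0.1917]
  [  0.1556    0.0704    0.1135    1.1692    0.0567]
  [  0.2473    0.1241    0.1069    0.2476    1.2002]
Total output x = L · d:
  x_0 = 1.1033·60 + 0.1955·48 + 0.1170·78 + 0.1200·19 + 0.1635·85 = 100.8852
  x_1 = 0.2130·60 + 1.1253·48 + 0.0928·78 + 0.0899·19 + 0.2273·85 = 95.0572
  x_2 = 0.1104·60 + 0.2085·48 + 1.0508·78 + 0.1427·19 + 0.1917·85 = 117.6018
  x_3 = 0.1556·60 + 0.0704·48 + 0.1135·78 + 1.1692·19 + 0.0567·85 = 48.5968
  x_4 = 0.2473·60 + 0.1241·48 + 0.1069·78 + 0.2476·19 + 1.2002·85 = 135.8524

117.6018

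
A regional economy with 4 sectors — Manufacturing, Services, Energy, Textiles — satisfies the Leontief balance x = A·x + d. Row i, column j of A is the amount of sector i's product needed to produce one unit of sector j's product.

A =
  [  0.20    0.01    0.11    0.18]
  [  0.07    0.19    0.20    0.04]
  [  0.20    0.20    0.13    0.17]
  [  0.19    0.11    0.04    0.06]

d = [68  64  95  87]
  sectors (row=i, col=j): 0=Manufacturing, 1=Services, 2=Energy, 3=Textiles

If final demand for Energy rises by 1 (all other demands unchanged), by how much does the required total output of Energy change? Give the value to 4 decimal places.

Form M = I − A:
  [  0.80   -0.01   -0.11   -0.18]
  [ -0.07    0.81   -0.20   -0.04]
  [ -0.20   -0.20    0.87   -0.17]
  [ -0.19   -0.11   -0.04    0.94]
Leontief inverse L = M⁻¹:
  [  1.3872    0.1123    0.2154    0.3094]
  [  0.2445    1.3462    0.3481    0.1671]
  [  0.4391    0.3736    1.3063    0.3362]
  [  0.3277    0.1961    0.1399    1.1602]
Total output x = L · d:
  x_0 = 1.3872·68 + 0.1123·64 + 0.2154·95 + 0.3094·87 = 148.8979
  x_1 = 0.2445·68 + 1.3462·64 + 0.3481·95 + 0.1671·87 = 150.3824
  x_2 = 0.4391·68 + 0.3736·64 + 1.3063·95 + 0.3362·87 = 207.1224
  x_3 = 0.3277·68 + 0.1961·64 + 0.1399·95 + 1.1602·87 = 149.0612
Δx_2 = L[2,2] · Δd_2 = 1.3063 · 1 = 1.3063

1.3063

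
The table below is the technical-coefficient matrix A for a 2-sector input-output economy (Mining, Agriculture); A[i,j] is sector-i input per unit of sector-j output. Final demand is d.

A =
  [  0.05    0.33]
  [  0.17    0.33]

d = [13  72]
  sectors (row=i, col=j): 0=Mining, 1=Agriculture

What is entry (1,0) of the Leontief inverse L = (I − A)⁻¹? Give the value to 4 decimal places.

L[1,0] = 0.2929

Form M = I − A:
  [  0.95   -0.33]
  [ -0.17    0.67]
Leontief inverse L = M⁻¹:
  [  1.1544    0.5686]
  [  0.2929    1.6368]
Total output x = L · d:
  x_0 = 1.1544·13 + 0.5686·72 = 55.9442
  x_1 = 0.2929·13 + 1.6368·72 = 121.6575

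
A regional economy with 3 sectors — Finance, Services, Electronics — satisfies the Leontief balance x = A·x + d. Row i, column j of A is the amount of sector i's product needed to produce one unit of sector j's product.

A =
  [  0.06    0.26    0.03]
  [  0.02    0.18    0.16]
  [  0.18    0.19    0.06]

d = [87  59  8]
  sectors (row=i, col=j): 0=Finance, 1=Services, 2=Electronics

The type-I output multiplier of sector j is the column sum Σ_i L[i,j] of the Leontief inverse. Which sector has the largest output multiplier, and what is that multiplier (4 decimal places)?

Form M = I − A:
  [  0.94   -0.26   -0.03]
  [ -0.02    0.82   -0.16]
  [ -0.18   -0.19    0.94]
Leontief inverse L = M⁻¹:
  [  1.0903    0.3683    0.0975]
  [  0.0701    1.2933    0.2224]
  [  0.2230    0.3319    1.1274]
Total output x = L · d:
  x_0 = 1.0903·87 + 0.3683·59 + 0.0975·8 = 117.3689
  x_1 = 0.0701·87 + 1.2933·59 + 0.2224·8 = 84.1798
  x_2 = 0.2230·87 + 0.3319·59 + 1.1274·8 = 48.0006
Output multipliers (column sums of L):
  Finance: 1.3834
  Services: 1.9935
  Electronics: 1.4473

Services (1.9935)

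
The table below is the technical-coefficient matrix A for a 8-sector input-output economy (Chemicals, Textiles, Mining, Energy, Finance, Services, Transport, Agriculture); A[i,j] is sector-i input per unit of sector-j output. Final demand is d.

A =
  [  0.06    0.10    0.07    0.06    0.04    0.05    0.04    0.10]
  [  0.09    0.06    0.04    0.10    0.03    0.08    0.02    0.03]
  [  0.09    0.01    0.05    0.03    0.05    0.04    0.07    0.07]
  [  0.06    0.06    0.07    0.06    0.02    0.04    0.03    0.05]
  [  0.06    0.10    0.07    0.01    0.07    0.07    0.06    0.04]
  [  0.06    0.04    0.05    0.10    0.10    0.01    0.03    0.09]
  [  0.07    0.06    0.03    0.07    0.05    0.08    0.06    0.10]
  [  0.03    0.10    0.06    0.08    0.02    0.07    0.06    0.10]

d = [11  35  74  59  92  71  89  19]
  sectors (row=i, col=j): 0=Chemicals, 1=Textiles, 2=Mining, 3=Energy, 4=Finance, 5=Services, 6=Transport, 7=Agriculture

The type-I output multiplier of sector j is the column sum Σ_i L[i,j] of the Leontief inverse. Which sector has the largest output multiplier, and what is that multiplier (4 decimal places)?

Form M = I − A:
  [  0.94   -0.10   -0.07   -0.06   -0.04   -0.05   -0.04   -0.10]
  [ -0.09    0.94   -0.04   -0.10   -0.03   -0.08   -0.02   -0.03]
  [ -0.09   -0.01    0.95   -0.03   -0.05   -0.04   -0.07   -0.07]
  [ -0.06   -0.06   -0.07    0.94   -0.02   -0.04   -0.03   -0.05]
  [ -0.06   -0.10   -0.07   -0.01    0.93   -0.07   -0.06   -0.04]
  [ -0.06   -0.04   -0.05   -0.10   -0.10    0.99   -0.03   -0.09]
  [ -0.07   -0.06   -0.03   -0.07   -0.05   -0.08    0.94   -0.10]
  [ -0.03   -0.10   -0.06   -0.08   -0.02   -0.07   -0.06    0.90]
Leontief inverse L = M⁻¹:
  [  1.1233    0.1656    0.1241    0.1261    0.0825    0.1049    0.0841    0.1705]
  [  0.1445    1.1158    0.0881    0.1564    0.0685    0.1231    0.0555    0.0903]
  [  0.1392    0.0651    1.0940    0.0798    0.0863    0.0838    0.1079    0.1314]
  [  0.1080    0.1073    0.1106    1.1081    0.0520    0.0794    0.0629    0.1030]
  [  0.1209    0.1599    0.1191    0.0697    1.1142    0.1210    0.1013    0.1048]
  [  0.1165    0.1042    0.1024    0.1546    0.1385    1.0612    0.0722    0.1533]
  [  0.1316    0.1284    0.0851    0.1371    0.0949    0.1342    1.1043    0.1735]
  [  0.0929    0.1636    0.1130    0.1481    0.0626    0.1240    0.1032    1.1706]
Total output x = L · d:
  x_0 = 1.1233·11 + 0.1656·35 + 0.1241·74 + 0.1261·59 + 0.0825·92 + 0.1049·71 + 0.0841·89 + 0.1705·19 = 60.5319
  x_1 = 0.1445·11 + 1.1158·35 + 0.0881·74 + 0.1564·59 + 0.0685·92 + 0.1231·71 + 0.0555·89 + 0.0903·19 = 78.0807
  x_2 = 0.1392·11 + 0.0651·35 + 1.0940·74 + 0.0798·59 + 0.0863·92 + 0.0838·71 + 0.1079·89 + 0.1314·19 = 115.4555
  x_3 = 0.1080·11 + 0.1073·35 + 0.1106·74 + 1.1081·59 + 0.0520·92 + 0.0794·71 + 0.0629·89 + 0.1030·19 = 96.4855
  x_4 = 0.1209·11 + 0.1599·35 + 0.1191·74 + 0.0697·59 + 1.1142·92 + 0.1210·71 + 0.1013·89 + 0.1048·19 = 141.9604
  x_5 = 0.1165·11 + 0.1042·35 + 0.1024·74 + 0.1546·59 + 0.1385·92 + 1.0612·71 + 0.0722·89 + 0.1533·19 = 119.0529
  x_6 = 0.1316·11 + 0.1284·35 + 0.0851·74 + 0.1371·59 + 0.0949·92 + 0.1342·71 + 1.1043·89 + 0.1735·19 = 140.1549
  x_7 = 0.0929·11 + 0.1636·35 + 0.1130·74 + 0.1481·59 + 0.0626·92 + 0.1240·71 + 0.1032·89 + 1.1706·19 = 69.8360
Output multipliers (column sums of L):
  Chemicals: 1.9767
  Textiles: 2.0098
  Mining: 1.8363
  Energy: 1.9798
  Finance: 1.6994
  Services: 1.8317
  Transport: 1.6914
  Agriculture: 2.0972

Agriculture (2.0972)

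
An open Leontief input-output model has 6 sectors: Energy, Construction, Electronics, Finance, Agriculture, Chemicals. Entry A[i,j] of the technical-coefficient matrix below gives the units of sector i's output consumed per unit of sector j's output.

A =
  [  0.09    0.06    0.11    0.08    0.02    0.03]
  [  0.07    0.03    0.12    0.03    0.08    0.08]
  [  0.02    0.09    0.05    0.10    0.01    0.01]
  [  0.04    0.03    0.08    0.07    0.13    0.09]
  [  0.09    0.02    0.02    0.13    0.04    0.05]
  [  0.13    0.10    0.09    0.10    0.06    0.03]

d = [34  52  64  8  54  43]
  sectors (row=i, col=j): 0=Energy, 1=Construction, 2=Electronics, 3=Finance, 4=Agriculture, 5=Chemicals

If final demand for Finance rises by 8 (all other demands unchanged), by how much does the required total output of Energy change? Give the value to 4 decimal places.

1.0529

Form M = I − A:
  [  0.91   -0.06   -0.11   -0.08   -0.02   -0.03]
  [ -0.07    0.97   -0.12   -0.03   -0.08   -0.08]
  [ -0.02   -0.09    0.95   -0.10   -0.01   -0.01]
  [ -0.04   -0.03   -0.08    0.93   -0.13   -0.09]
  [ -0.09   -0.02   -0.02   -0.13    0.96   -0.05]
  [ -0.13   -0.10   -0.09   -0.10   -0.06    0.97]
Leontief inverse L = M⁻¹:
  [  1.1295    0.0961    0.1608    0.1316    0.0548    0.0596]
  [  0.1165    1.0700    0.1688    0.0900    0.1123    0.1077]
  [  0.0479    0.1127    1.0881    0.1346    0.0422    0.0367]
  [  0.0928    0.0693    0.1306    1.1368    0.1708    0.1242]
  [  0.1315    0.0505    0.0672    0.1797    1.0787    0.0812]
  [  0.1855    0.1439    0.1575    0.1677    0.1072    1.0712]
Total output x = L · d:
  x_0 = 1.1295·34 + 0.0961·52 + 0.1608·64 + 0.1316·8 + 0.0548·54 + 0.0596·43 = 60.2658
  x_1 = 0.1165·34 + 1.0700·52 + 0.1688·64 + 0.0900·8 + 0.1123·54 + 0.1077·43 = 81.8159
  x_2 = 0.0479·34 + 0.1127·52 + 1.0881·64 + 0.1346·8 + 0.0422·54 + 0.0367·43 = 82.0661
  x_3 = 0.0928·34 + 0.0693·52 + 0.1306·64 + 1.1368·8 + 0.1708·54 + 0.1242·43 = 38.7760
  x_4 = 0.1315·34 + 0.0505·52 + 0.0672·64 + 0.1797·8 + 1.0787·54 + 0.0812·43 = 74.5789
  x_5 = 0.1855·34 + 0.1439·52 + 0.1575·64 + 0.1677·8 + 0.1072·54 + 1.0712·43 = 77.0664
Δx_0 = L[0,3] · Δd_3 = 0.1316 · 8 = 1.0529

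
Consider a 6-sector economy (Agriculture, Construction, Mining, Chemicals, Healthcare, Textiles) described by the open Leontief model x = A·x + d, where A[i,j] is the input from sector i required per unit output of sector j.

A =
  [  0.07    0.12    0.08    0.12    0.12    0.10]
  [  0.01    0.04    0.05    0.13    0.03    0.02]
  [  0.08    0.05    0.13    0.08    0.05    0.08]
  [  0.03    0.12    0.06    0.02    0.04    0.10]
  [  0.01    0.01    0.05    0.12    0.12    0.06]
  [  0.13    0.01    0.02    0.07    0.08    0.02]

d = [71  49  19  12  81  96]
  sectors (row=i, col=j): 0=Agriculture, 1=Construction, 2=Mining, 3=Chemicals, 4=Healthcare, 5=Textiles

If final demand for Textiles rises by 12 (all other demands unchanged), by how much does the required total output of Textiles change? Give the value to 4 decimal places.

12.7542

Form M = I − A:
  [  0.93   -0.12   -0.08   -0.12   -0.12   -0.10]
  [ -0.01    0.96   -0.05   -0.13   -0.03   -0.02]
  [ -0.08   -0.05    0.87   -0.08   -0.05   -0.08]
  [ -0.03   -0.12   -0.06    0.98   -0.04   -0.10]
  [ -0.01   -0.01   -0.05   -0.12    0.88   -0.06]
  [ -0.13   -0.01   -0.02   -0.07   -0.08    0.98]
Leontief inverse L = M⁻¹:
  [  1.1209    0.1771    0.1423    0.2074    0.1912    0.1625]
  [  0.0315    1.0713    0.0802    0.1633    0.0575    0.0518]
  [  0.1277    0.0988    1.1863    0.1482    0.1071    0.1336]
  [  0.0639    0.1496    0.0963    1.0752    0.0802    0.1321]
  [  0.0399    0.0437    0.0870    0.1676    1.1650    0.1005]
  [  0.1594    0.0507    0.0579    0.1227    0.1290    1.0629]
Total output x = L · d:
  x_0 = 1.1209·71 + 0.1771·49 + 0.1423·19 + 0.2074·12 + 0.1912·81 + 0.1625·96 = 124.5333
  x_1 = 0.0315·71 + 1.0713·49 + 0.0802·19 + 0.1633·12 + 0.0575·81 + 0.0518·96 = 67.8521
  x_2 = 0.1277·71 + 0.0988·49 + 1.1863·19 + 0.1482·12 + 0.1071·81 + 0.1336·96 = 59.7216
  x_3 = 0.0639·71 + 0.1496·49 + 0.0963·19 + 1.0752·12 + 0.0802·81 + 0.1321·96 = 45.7685
  x_4 = 0.0399·71 + 0.0437·49 + 0.0870·19 + 0.1676·12 + 1.1650·81 + 0.1005·96 = 112.6517
  x_5 = 0.1594·71 + 0.0507·49 + 0.0579·19 + 0.1227·12 + 0.1290·81 + 1.0629·96 = 128.8553
Δx_5 = L[5,5] · Δd_5 = 1.0629 · 12 = 12.7542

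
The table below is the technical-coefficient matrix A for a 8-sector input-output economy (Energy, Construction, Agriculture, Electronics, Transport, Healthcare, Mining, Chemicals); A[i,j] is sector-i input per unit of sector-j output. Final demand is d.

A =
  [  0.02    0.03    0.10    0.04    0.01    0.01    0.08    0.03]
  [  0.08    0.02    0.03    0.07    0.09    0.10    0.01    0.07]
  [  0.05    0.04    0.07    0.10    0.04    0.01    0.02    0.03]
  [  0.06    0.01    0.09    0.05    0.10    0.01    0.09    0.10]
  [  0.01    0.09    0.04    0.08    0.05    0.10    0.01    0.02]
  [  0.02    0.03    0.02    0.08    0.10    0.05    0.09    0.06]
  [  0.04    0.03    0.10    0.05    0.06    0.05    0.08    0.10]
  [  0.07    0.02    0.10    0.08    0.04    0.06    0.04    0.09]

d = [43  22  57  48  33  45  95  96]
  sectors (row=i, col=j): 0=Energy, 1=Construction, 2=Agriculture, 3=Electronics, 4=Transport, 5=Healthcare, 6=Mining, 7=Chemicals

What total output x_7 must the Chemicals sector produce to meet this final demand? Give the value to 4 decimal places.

147.7323

Form M = I − A:
  [  0.98   -0.03   -0.10   -0.04   -0.01   -0.01   -0.08   -0.03]
  [ -0.08    0.98   -0.03   -0.07   -0.09   -0.10   -0.01   -0.07]
  [ -0.05   -0.04    0.93   -0.10   -0.04   -0.01   -0.02   -0.03]
  [ -0.06   -0.01   -0.09    0.95   -0.10   -0.01   -0.09   -0.10]
  [ -0.01   -0.09   -0.04   -0.08    0.95   -0.10   -0.01   -0.02]
  [ -0.02   -0.03   -0.02   -0.08   -0.10    0.95   -0.09   -0.06]
  [ -0.04   -0.03   -0.10   -0.05   -0.06   -0.05    0.92   -0.10]
  [ -0.07   -0.02   -0.10   -0.08   -0.04   -0.06   -0.04    0.91]
Leontief inverse L = M⁻¹:
  [  1.0470    0.0484    0.1434    0.0806    0.0433    0.0330    0.1092    0.0669]
  [  0.1131    1.0501    0.0864    0.1279    0.1410    0.1393    0.0560    0.1198]
  [  0.0795    0.0609    1.1171    0.1438    0.0789    0.0360    0.0533    0.0699]
  [  0.0991    0.0435    0.1587    1.1139    0.1496    0.0517    0.1350    0.1558]
  [  0.0423    0.1142    0.0835    0.1314    1.1015    0.1374    0.0479    0.0659]
  [  0.0547    0.0601    0.0777    0.1363    0.1521    1.0920    0.1339    0.1140]
  [  0.0809    0.0614    0.1668    0.1153    0.1133    0.0915    1.1266    0.1579]
  [  0.1095    0.0490    0.1658    0.1426    0.0917    0.0962    0.0878    1.1454]
Total output x = L · d:
  x_0 = 1.0470·43 + 0.0484·22 + 0.1434·57 + 0.0806·48 + 0.0433·33 + 0.0330·45 + 0.1092·95 + 0.0669·96 = 77.8421
  x_1 = 0.1131·43 + 1.0501·22 + 0.0864·57 + 0.1279·48 + 0.1410·33 + 0.1393·45 + 0.0560·95 + 0.1198·96 = 66.7763
  x_2 = 0.0795·43 + 0.0609·22 + 1.1171·57 + 0.1438·48 + 0.0789·33 + 0.0360·45 + 0.0533·95 + 0.0699·96 = 91.3407
  x_3 = 0.0991·43 + 0.0435·22 + 0.1587·57 + 1.1139·48 + 0.1496·33 + 0.0517·45 + 0.1350·95 + 0.1558·96 = 102.7672
  x_4 = 0.0423·43 + 0.1142·22 + 0.0835·57 + 0.1314·48 + 1.1015·33 + 0.1374·45 + 0.0479·95 + 0.0659·96 = 68.8040
  x_5 = 0.0547·43 + 0.0601·22 + 0.0777·57 + 0.1363·48 + 0.1521·33 + 1.0920·45 + 0.1339·95 + 0.1140·96 = 92.4677
  x_6 = 0.0809·43 + 0.0614·22 + 0.1668·57 + 0.1153·48 + 0.1133·33 + 0.0915·45 + 1.1266·95 + 0.1579·96 = 149.9068
  x_7 = 0.1095·43 + 0.0490·22 + 0.1658·57 + 0.1426·48 + 0.0917·33 + 0.0962·45 + 0.0878·95 + 1.1454·96 = 147.7323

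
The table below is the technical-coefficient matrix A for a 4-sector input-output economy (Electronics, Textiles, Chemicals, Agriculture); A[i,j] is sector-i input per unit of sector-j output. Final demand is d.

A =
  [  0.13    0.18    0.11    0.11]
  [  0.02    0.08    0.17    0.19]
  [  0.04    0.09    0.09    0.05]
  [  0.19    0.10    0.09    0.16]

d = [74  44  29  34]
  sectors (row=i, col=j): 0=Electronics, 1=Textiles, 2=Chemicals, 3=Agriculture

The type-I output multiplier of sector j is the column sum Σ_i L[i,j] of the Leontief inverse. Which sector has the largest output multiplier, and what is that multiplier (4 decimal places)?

Form M = I − A:
  [  0.87   -0.18   -0.11   -0.11]
  [ -0.02    0.92   -0.17   -0.19]
  [ -0.04   -0.09    0.91   -0.05]
  [ -0.19   -0.10   -0.09    0.84]
Leontief inverse L = M⁻¹:
  [  1.2182    0.2861    0.2242    0.2376]
  [  0.1025    1.1641    0.2587    0.2921]
  [  0.0800    0.1397    1.1456    0.1103]
  [  0.2963    0.2183    0.2043    1.2908]
Total output x = L · d:
  x_0 = 1.2182·74 + 0.2861·44 + 0.2242·29 + 0.2376·34 = 117.3145
  x_1 = 0.1025·74 + 1.1641·44 + 0.2587·29 + 0.2921·34 = 76.2357
  x_2 = 0.0800·74 + 0.1397·44 + 1.1456·29 + 0.1103·34 = 49.0339
  x_3 = 0.2963·74 + 0.2183·44 + 0.2043·29 + 1.2908·34 = 81.3409
Output multipliers (column sums of L):
  Electronics: 1.6969
  Textiles: 1.8081
  Chemicals: 1.8328
  Agriculture: 1.9308

Agriculture (1.9308)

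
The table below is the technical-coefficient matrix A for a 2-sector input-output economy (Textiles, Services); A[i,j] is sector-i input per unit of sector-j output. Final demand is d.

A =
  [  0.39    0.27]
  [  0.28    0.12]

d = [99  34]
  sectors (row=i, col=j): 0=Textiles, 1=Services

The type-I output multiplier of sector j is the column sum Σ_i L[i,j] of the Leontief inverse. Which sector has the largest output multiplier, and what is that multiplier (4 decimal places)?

Form M = I − A:
  [  0.61   -0.27]
  [ -0.28    0.88]
Leontief inverse L = M⁻¹:
  [  1.9081    0.5854]
  [  0.6071    1.3226]
Total output x = L · d:
  x_0 = 1.9081·99 + 0.5854·34 = 208.8031
  x_1 = 0.6071·99 + 1.3226·34 = 105.0737
Output multipliers (column sums of L):
  Textiles: 2.5152
  Services: 1.9081

Textiles (2.5152)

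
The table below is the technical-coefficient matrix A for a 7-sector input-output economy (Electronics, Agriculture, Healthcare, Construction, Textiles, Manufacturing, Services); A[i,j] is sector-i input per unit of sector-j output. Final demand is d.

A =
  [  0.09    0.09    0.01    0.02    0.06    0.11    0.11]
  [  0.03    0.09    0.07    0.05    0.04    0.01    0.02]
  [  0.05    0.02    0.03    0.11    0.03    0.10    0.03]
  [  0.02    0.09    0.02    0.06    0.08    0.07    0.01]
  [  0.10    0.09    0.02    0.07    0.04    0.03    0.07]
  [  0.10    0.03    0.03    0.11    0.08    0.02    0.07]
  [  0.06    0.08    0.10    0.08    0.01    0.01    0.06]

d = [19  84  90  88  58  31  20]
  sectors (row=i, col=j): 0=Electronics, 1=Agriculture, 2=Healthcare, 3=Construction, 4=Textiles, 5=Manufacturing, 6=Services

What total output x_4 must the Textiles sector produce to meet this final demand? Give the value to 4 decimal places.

95.6454

Form M = I − A:
  [  0.91   -0.09   -0.01   -0.02   -0.06   -0.11   -0.11]
  [ -0.03    0.91   -0.07   -0.05   -0.04   -0.01   -0.02]
  [ -0.05   -0.02    0.97   -0.11   -0.03   -0.10   -0.03]
  [ -0.02   -0.09   -0.02    0.94   -0.08   -0.07   -0.01]
  [ -0.10   -0.09   -0.02   -0.07    0.96   -0.03   -0.07]
  [ -0.10   -0.03   -0.03   -0.11   -0.08    0.98   -0.07]
  [ -0.06   -0.08   -0.10   -0.08   -0.01   -0.01    0.94]
Leontief inverse L = M⁻¹:
  [  1.1453    0.1503    0.0470    0.0756    0.0993    0.1449    0.1577]
  [  0.0576    1.1261    0.0903    0.0842    0.0638    0.0356    0.0419]
  [  0.0889    0.0633    1.0514    0.1538    0.0655    0.1315    0.0616]
  [  0.0558    0.1325    0.0419    1.0994    0.1102    0.0942    0.0376]
  [  0.1421    0.1441    0.0494    0.1131    1.0740    0.0645    0.1073]
  [  0.1460    0.0874    0.0576    0.1566    0.1170    1.0595    0.1101]
  [  0.0953    0.1259    0.1272    0.1248    0.0408    0.0462    1.0895]
Total output x = L · d:
  x_0 = 1.1453·19 + 0.1503·84 + 0.0470·90 + 0.0756·88 + 0.0993·58 + 0.1449·31 + 0.1577·20 = 58.6793
  x_1 = 0.0576·19 + 1.1261·84 + 0.0903·90 + 0.0842·88 + 0.0638·58 + 0.0356·31 + 0.0419·20 = 116.8579
  x_2 = 0.0889·19 + 0.0633·84 + 1.0514·90 + 0.1538·88 + 0.0655·58 + 0.1315·31 + 0.0616·20 = 124.2751
  x_3 = 0.0558·19 + 0.1325·84 + 0.0419·90 + 1.0994·88 + 0.1102·58 + 0.0942·31 + 0.0376·20 = 122.7609
  x_4 = 0.1421·19 + 0.1441·84 + 0.0494·90 + 0.1131·88 + 1.0740·58 + 0.0645·31 + 0.1073·20 = 95.6454
  x_5 = 0.1460·19 + 0.0874·84 + 0.0576·90 + 0.1566·88 + 0.1170·58 + 1.0595·31 + 0.1101·20 = 70.9039
  x_6 = 0.0953·19 + 0.1259·84 + 0.1272·90 + 0.1248·88 + 0.0408·58 + 0.0462·31 + 1.0895·20 = 60.4077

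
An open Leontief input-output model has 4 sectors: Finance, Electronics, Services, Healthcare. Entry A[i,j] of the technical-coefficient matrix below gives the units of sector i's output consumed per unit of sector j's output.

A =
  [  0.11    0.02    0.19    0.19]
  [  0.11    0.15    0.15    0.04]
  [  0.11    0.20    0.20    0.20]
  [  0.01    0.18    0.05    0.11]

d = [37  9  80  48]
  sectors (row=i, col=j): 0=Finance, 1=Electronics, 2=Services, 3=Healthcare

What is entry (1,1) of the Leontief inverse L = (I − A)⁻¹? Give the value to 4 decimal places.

Form M = I − A:
  [  0.89   -0.02   -0.19   -0.19]
  [ -0.11    0.85   -0.15   -0.04]
  [ -0.11   -0.20    0.80   -0.20]
  [ -0.01   -0.18   -0.05    0.89]
Leontief inverse L = M⁻¹:
  [  1.1913    0.1791    0.3376    0.3382]
  [  0.1978    1.2868    0.2987    0.1672]
  [  0.2298    0.4178    1.4069    0.3840]
  [  0.0663    0.2857    0.1432    1.1828]
Total output x = L · d:
  x_0 = 1.1913·37 + 0.1791·9 + 0.3376·80 + 0.3382·48 = 88.9360
  x_1 = 0.1978·37 + 1.2868·9 + 0.2987·80 + 0.1672·48 = 50.8244
  x_2 = 0.2298·37 + 0.4178·9 + 1.4069·80 + 0.3840·48 = 143.2495
  x_3 = 0.0663·37 + 0.2857·9 + 0.1432·80 + 1.1828·48 = 73.2587

L[1,1] = 1.2868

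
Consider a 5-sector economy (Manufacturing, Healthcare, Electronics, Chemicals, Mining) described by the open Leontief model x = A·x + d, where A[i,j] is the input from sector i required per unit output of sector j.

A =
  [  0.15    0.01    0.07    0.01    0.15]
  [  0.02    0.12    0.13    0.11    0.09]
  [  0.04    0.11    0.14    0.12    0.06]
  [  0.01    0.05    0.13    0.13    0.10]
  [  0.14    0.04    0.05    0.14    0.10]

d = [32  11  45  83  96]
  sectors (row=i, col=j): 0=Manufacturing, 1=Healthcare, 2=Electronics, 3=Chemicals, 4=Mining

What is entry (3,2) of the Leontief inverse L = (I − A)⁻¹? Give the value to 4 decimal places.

L[3,2] = 0.2145

Form M = I − A:
  [  0.85   -0.01   -0.07   -0.01   -0.15]
  [ -0.02    0.88   -0.13   -0.11   -0.09]
  [ -0.04   -0.11    0.86   -0.12   -0.06]
  [ -0.01   -0.05   -0.13    0.87   -0.10]
  [ -0.14   -0.04   -0.05   -0.14    0.90]
Leontief inverse L = M⁻¹:
  [  1.2216    0.0446    0.1304    0.0739    0.2250]
  [  0.0687    1.1849    0.2261    0.2089    0.1682]
  [  0.0877    0.1742    1.2369    0.2159    0.1385]
  [  0.0548    0.1045    0.2145    1.2201    0.1695]
  [  0.2065    0.0855    0.1324    0.2226    1.1876]
Total output x = L · d:
  x_0 = 1.2216·32 + 0.0446·11 + 0.1304·45 + 0.0739·83 + 0.2250·96 = 73.1774
  x_1 = 0.0687·32 + 1.1849·11 + 0.2261·45 + 0.2089·83 + 0.1682·96 = 58.8880
  x_2 = 0.0877·32 + 0.1742·11 + 1.2369·45 + 0.2159·83 + 0.1385·96 = 91.5999
  x_3 = 0.0548·32 + 0.1045·11 + 0.2145·45 + 1.2201·83 + 0.1695·96 = 130.0959
  x_4 = 0.2065·32 + 0.0855·11 + 0.1324·45 + 0.2226·83 + 1.1876·96 = 145.9931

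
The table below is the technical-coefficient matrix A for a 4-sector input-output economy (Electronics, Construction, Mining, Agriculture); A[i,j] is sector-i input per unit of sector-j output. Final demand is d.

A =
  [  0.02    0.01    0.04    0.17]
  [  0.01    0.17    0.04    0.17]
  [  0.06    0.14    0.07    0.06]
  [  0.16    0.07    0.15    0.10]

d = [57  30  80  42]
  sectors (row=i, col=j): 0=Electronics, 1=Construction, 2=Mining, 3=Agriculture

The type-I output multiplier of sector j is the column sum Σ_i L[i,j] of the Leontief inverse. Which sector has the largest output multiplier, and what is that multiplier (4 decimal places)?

Agriculture (1.7858)

Form M = I − A:
  [  0.98   -0.01   -0.04   -0.17]
  [ -0.01    0.83   -0.04   -0.17]
  [ -0.06   -0.14    0.93   -0.06]
  [ -0.16   -0.07   -0.15    0.90]
Leontief inverse L = M⁻¹:
  [  1.0609    0.0447    0.0821    0.2143]
  [  0.0598    1.2432    0.0968    0.2526]
  [  0.0909    0.1989    1.1085    0.1286]
  [  0.2084    0.1378    0.2069    1.1903]
Total output x = L · d:
  x_0 = 1.0609·57 + 0.0447·30 + 0.0821·80 + 0.2143·42 = 77.3818
  x_1 = 0.0598·57 + 1.2432·30 + 0.0968·80 + 0.2526·42 = 59.0571
  x_2 = 0.0909·57 + 0.1989·30 + 1.1085·80 + 0.1286·42 = 105.2303
  x_3 = 0.2084·57 + 0.1378·30 + 0.2069·80 + 1.1903·42 = 82.5552
Output multipliers (column sums of L):
  Electronics: 1.4200
  Construction: 1.6246
  Mining: 1.4943
  Agriculture: 1.7858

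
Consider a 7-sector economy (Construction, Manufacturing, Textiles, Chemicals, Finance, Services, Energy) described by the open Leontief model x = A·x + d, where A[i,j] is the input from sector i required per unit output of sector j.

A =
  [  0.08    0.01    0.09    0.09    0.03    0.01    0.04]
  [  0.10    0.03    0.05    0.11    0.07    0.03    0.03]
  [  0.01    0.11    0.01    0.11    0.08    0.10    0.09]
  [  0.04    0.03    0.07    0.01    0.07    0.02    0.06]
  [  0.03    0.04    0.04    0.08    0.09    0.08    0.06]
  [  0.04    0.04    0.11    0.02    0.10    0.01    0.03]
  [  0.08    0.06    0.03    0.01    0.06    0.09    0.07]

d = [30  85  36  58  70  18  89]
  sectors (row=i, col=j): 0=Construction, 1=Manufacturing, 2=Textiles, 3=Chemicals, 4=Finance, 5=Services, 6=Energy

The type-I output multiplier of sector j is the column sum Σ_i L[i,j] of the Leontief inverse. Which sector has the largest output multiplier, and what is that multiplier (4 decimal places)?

Form M = I − A:
  [  0.92   -0.01   -0.09   -0.09   -0.03   -0.01   -0.04]
  [ -0.10    0.97   -0.05   -0.11   -0.07   -0.03   -0.03]
  [ -0.01   -0.11    0.99   -0.11   -0.08   -0.10   -0.09]
  [ -0.04   -0.03   -0.07    0.99   -0.07   -0.02   -0.06]
  [ -0.03   -0.04   -0.04   -0.08    0.91   -0.08   -0.06]
  [ -0.04   -0.04   -0.11   -0.02   -0.10    0.99   -0.03]
  [ -0.08   -0.06   -0.03   -0.01   -0.06   -0.09    0.93]
Leontief inverse L = M⁻¹:
  [  1.1083    0.0381    0.1210    0.1256    0.0690    0.0394    0.0744]
  [  0.1350    1.0587    0.0900    0.1513    0.1166    0.0612    0.0679]
  [  0.0562    0.1452    1.0586    0.1545    0.1420    0.1386    0.1332]
  [  0.0659    0.0557    0.0951    1.0434    0.1065    0.0498    0.0896]
  [  0.0644    0.0712    0.0796    0.1182    1.1416    0.1144    0.0977]
  [  0.0679    0.0714    0.1382    0.0629    0.1440    1.0458    0.0657]
  [  0.1173    0.0884    0.0699    0.0505    0.1068    0.1209    1.1040]
Total output x = L · d:
  x_0 = 1.1083·30 + 0.0381·85 + 0.1210·36 + 0.1256·58 + 0.0690·70 + 0.0394·18 + 0.0744·89 = 60.2910
  x_1 = 0.1350·30 + 1.0587·85 + 0.0900·36 + 0.1513·58 + 0.1166·70 + 0.0612·18 + 0.0679·89 = 121.3690
  x_2 = 0.0562·30 + 0.1452·85 + 1.0586·36 + 0.1545·58 + 0.1420·70 + 0.1386·18 + 0.1332·89 = 85.3870
  x_3 = 0.0659·30 + 0.0557·85 + 0.0951·36 + 1.0434·58 + 0.1065·70 + 0.0498·18 + 0.0896·89 = 86.9780
  x_4 = 0.0644·30 + 0.0712·85 + 0.0796·36 + 0.1182·58 + 1.1416·70 + 0.1144·18 + 0.0977·89 = 108.3720
  x_5 = 0.0679·30 + 0.0714·85 + 0.1382·36 + 0.0629·58 + 0.1440·70 + 1.0458·18 + 0.0657·89 = 51.4819
  x_6 = 0.1173·30 + 0.0884·85 + 0.0699·36 + 0.0505·58 + 0.1068·70 + 0.1209·18 + 1.1040·89 = 124.3790
Output multipliers (column sums of L):
  Construction: 1.6151
  Manufacturing: 1.5288
  Textiles: 1.6525
  Chemicals: 1.7062
  Finance: 1.8264
  Services: 1.5701
  Energy: 1.6325

Finance (1.8264)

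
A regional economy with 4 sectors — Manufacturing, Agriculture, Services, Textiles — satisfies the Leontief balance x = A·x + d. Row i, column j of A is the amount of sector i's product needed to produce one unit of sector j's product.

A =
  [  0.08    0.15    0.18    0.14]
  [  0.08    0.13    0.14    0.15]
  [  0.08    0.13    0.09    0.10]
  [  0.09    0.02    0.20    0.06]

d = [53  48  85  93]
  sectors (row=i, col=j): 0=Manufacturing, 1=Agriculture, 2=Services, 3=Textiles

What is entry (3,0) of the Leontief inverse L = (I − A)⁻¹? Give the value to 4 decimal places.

Form M = I − A:
  [  0.92   -0.15   -0.18   -0.14]
  [ -0.08    0.87   -0.14   -0.15]
  [ -0.08   -0.13    0.91   -0.10]
  [ -0.09   -0.02   -0.20    0.94]
Leontief inverse L = M⁻¹:
  [  1.1614    0.2543    0.3233    0.2480]
  [  0.1542    1.2225    0.2729    0.2471]
  [  0.1400    0.2074    1.1984    0.1814]
  [  0.1443    0.0945    0.2917    1.1314]
Total output x = L · d:
  x_0 = 1.1614·53 + 0.2543·48 + 0.3233·85 + 0.2480·93 = 124.3053
  x_1 = 0.1542·53 + 1.2225·48 + 0.2729·85 + 0.2471·93 = 113.0226
  x_2 = 0.1400·53 + 0.2074·48 + 1.1984·85 + 0.1814·93 = 136.1071
  x_3 = 0.1443·53 + 0.0945·48 + 0.2917·85 + 1.1314·93 = 142.2014

L[3,0] = 0.1443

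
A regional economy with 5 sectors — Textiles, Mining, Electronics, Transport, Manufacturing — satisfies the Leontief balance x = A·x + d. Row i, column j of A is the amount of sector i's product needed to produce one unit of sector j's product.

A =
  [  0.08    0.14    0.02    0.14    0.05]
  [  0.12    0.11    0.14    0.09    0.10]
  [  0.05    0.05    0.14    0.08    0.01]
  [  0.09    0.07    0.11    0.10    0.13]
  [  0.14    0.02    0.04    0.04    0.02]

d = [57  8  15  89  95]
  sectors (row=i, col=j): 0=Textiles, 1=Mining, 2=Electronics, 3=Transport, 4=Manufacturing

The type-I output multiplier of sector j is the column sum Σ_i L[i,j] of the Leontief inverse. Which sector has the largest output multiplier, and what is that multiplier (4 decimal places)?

Textiles (1.8126)

Form M = I − A:
  [  0.92   -0.14   -0.02   -0.14   -0.05]
  [ -0.12    0.89   -0.14   -0.09   -0.10]
  [ -0.05   -0.05    0.86   -0.08   -0.01]
  [ -0.09   -0.07   -0.11    0.90   -0.13]
  [ -0.14   -0.02   -0.04   -0.04    0.98]
Leontief inverse L = M⁻¹:
  [  1.1565    0.2064    0.0929    0.2137    0.1094]
  [  0.2087    1.1868    0.2282    0.1784    0.1577]
  [  0.0973    0.0942    1.1995    0.1331    0.0445]
  [  0.1698    0.1336    0.1844    1.1753    0.1801]
  [  0.1804    0.0630    0.0744    0.0876    1.0484]
Total output x = L · d:
  x_0 = 1.1565·57 + 0.2064·8 + 0.0929·15 + 0.2137·89 + 0.1094·95 = 98.3674
  x_1 = 0.2087·57 + 1.1868·8 + 0.2282·15 + 0.1784·89 + 0.1577·95 = 55.6790
  x_2 = 0.0973·57 + 0.0942·8 + 1.1995·15 + 0.1331·89 + 0.0445·95 = 40.3639
  x_3 = 0.1698·57 + 0.1336·8 + 0.1844·15 + 1.1753·89 + 0.1801·95 = 135.2210
  x_4 = 0.1804·57 + 0.0630·8 + 0.0744·15 + 0.0876·89 + 1.0484·95 = 119.2943
Output multipliers (column sums of L):
  Textiles: 1.8126
  Mining: 1.6839
  Electronics: 1.7794
  Transport: 1.7881
  Manufacturing: 1.5401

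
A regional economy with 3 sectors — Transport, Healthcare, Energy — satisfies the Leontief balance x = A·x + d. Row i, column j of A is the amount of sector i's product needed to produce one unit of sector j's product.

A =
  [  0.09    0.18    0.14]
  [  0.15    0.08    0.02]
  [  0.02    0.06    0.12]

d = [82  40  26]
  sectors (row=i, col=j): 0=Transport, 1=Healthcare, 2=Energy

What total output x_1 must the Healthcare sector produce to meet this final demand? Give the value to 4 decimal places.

Form M = I − A:
  [  0.91   -0.18   -0.14]
  [ -0.15    0.92   -0.02]
  [ -0.02   -0.06    0.88]
Leontief inverse L = M⁻¹:
  [  1.1418    0.2356    0.1870]
  [  0.1870    1.1272    0.0554]
  [  0.0387    0.0822    1.1444]
Total output x = L · d:
  x_0 = 1.1418·82 + 0.2356·40 + 0.1870·26 = 107.9178
  x_1 = 0.1870·82 + 1.1272·40 + 0.0554·26 = 61.8609
  x_2 = 0.0387·82 + 0.0822·40 + 1.1444·26 = 36.2159

61.8609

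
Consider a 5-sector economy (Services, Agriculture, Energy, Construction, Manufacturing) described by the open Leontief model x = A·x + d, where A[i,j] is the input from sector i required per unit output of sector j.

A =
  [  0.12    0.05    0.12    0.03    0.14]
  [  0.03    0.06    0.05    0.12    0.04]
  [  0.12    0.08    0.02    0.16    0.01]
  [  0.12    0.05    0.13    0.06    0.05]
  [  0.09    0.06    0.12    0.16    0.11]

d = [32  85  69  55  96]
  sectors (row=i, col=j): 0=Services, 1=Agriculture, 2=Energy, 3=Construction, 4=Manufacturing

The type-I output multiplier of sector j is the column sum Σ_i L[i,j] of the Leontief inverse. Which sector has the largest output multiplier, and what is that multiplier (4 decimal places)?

Construction (1.8922)

Form M = I − A:
  [  0.88   -0.05   -0.12   -0.03   -0.14]
  [ -0.03    0.94   -0.05   -0.12   -0.04]
  [ -0.12   -0.08    0.98   -0.16   -0.01]
  [ -0.12   -0.05   -0.13    0.94   -0.05]
  [ -0.09   -0.06   -0.12   -0.16    0.89]
Leontief inverse L = M⁻¹:
  [  1.2029    0.0996    0.1929    0.1184    0.2025]
  [  0.0811    1.0901    0.0970    0.1706    0.0724]
  [  0.1875    0.1176    1.0852    0.2158    0.0591]
  [  0.1938    0.0931    0.1909    1.1315    0.1004]
  [  0.1872    0.1162    0.2067    0.2560    1.1750]
Total output x = L · d:
  x_0 = 1.2029·32 + 0.0996·85 + 0.1929·69 + 0.1184·55 + 0.2025·96 = 86.2256
  x_1 = 0.0811·32 + 1.0901·85 + 0.0970·69 + 0.1706·55 + 0.0724·96 = 118.2829
  x_2 = 0.1875·32 + 0.1176·85 + 1.0852·69 + 0.2158·55 + 0.0591·96 = 108.4126
  x_3 = 0.1938·32 + 0.0931·85 + 0.1909·69 + 1.1315·55 + 0.1004·96 = 99.1542
  x_4 = 0.1872·32 + 0.1162·85 + 0.2067·69 + 0.2560·55 + 1.1750·96 = 157.0017
Output multipliers (column sums of L):
  Services: 1.8524
  Agriculture: 1.5166
  Energy: 1.7727
  Construction: 1.8922
  Manufacturing: 1.6094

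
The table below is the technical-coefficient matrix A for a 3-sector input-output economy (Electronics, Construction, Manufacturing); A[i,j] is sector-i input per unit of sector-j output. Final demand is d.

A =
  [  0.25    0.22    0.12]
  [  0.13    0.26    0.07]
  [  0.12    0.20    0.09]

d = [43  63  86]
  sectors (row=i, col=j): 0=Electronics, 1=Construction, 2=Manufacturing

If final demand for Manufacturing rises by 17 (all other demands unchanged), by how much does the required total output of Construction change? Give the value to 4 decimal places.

Form M = I − A:
  [  0.75   -0.22   -0.12]
  [ -0.13    0.74   -0.07]
  [ -0.12   -0.20    0.91]
Leontief inverse L = M⁻¹:
  [  1.4560    0.4950    0.2301]
  [  0.2798    1.4752    0.1504]
  [  0.2535    0.3895    1.1623]
Total output x = L · d:
  x_0 = 1.4560·43 + 0.4950·63 + 0.2301·86 = 113.5792
  x_1 = 0.2798·43 + 1.4752·63 + 0.1504·86 = 117.8958
  x_2 = 0.2535·43 + 0.3895·63 + 1.1623·86 = 135.3941
Δx_1 = L[1,2] · Δd_2 = 0.1504 · 17 = 2.5562

2.5562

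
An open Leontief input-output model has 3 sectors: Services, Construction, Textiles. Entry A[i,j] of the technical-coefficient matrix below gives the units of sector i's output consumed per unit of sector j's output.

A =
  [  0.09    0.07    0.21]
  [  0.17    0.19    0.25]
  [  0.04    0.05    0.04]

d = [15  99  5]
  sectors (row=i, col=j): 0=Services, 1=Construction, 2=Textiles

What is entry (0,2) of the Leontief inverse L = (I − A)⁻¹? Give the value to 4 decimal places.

Form M = I − A:
  [  0.91   -0.07   -0.21]
  [ -0.17    0.81   -0.25]
  [ -0.04   -0.05    0.96]
Leontief inverse L = M⁻¹:
  [  1.1326    0.1150    0.2777]
  [  0.2564    1.2808    0.3896]
  [  0.0605    0.0715    1.0735]
Total output x = L · d:
  x_0 = 1.1326·15 + 0.1150·99 + 0.2777·5 = 29.7646
  x_1 = 0.2564·15 + 1.2808·99 + 0.3896·5 = 132.5908
  x_2 = 0.0605·15 + 0.0715·99 + 1.0735·5 = 13.3543

L[0,2] = 0.2777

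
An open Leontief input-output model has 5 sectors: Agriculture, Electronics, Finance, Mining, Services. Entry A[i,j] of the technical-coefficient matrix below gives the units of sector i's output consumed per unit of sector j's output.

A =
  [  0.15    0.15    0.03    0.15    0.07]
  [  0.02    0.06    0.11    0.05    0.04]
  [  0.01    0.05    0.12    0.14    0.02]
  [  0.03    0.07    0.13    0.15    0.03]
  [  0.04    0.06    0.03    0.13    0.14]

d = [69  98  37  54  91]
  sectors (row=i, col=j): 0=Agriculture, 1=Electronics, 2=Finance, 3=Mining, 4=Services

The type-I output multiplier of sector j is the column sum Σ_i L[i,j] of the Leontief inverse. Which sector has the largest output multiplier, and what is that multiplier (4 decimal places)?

Form M = I − A:
  [  0.85   -0.15   -0.03   -0.15   -0.07]
  [ -0.02    0.94   -0.11   -0.05   -0.04]
  [ -0.01   -0.05    0.88   -0.14   -0.02]
  [ -0.03   -0.07   -0.13    0.85   -0.03]
  [ -0.04   -0.06   -0.03   -0.13    0.86]
Leontief inverse L = M⁻¹:
  [  1.1979    0.2242    0.1115    0.2613    0.1196]
  [  0.0340    1.0892    0.1549    0.1049    0.0607]
  [  0.0252    0.0851    1.1803    0.2101    0.0408]
  [  0.0513    0.1144    0.2003    1.2340    0.0572]
  [  0.0667    0.1067    0.0874    0.2133    1.1827]
Total output x = L · d:
  x_0 = 1.1979·69 + 0.2242·98 + 0.1115·37 + 0.2613·54 + 0.1196·91 = 133.7466
  x_1 = 0.0340·69 + 1.0892·98 + 0.1549·37 + 0.1049·54 + 0.0607·91 = 126.0006
  x_2 = 0.0252·69 + 0.0851·98 + 1.1803·37 + 0.2101·54 + 0.0408·91 = 68.8025
  x_3 = 0.0513·69 + 0.1144·98 + 0.2003·37 + 1.2340·54 + 0.0572·91 = 93.9998
  x_4 = 0.0667·69 + 0.1067·98 + 0.0874·37 + 0.2133·54 + 1.1827·91 = 137.4348
Output multipliers (column sums of L):
  Agriculture: 1.3752
  Electronics: 1.6195
  Finance: 1.7344
  Mining: 2.0235
  Services: 1.4610

Mining (2.0235)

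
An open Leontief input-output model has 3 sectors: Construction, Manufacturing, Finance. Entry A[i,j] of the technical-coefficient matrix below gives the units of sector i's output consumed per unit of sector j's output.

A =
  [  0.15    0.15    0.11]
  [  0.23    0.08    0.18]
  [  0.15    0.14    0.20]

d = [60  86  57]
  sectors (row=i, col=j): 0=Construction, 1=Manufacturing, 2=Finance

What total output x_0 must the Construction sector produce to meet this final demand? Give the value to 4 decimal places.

111.2295

Form M = I − A:
  [  0.85   -0.15   -0.11]
  [ -0.23    0.92   -0.18]
  [ -0.15   -0.14    0.80]
Leontief inverse L = M⁻¹:
  [  1.2835    0.2445    0.2315]
  [  0.3810    1.1981    0.3220]
  [  0.3073    0.2555    1.3497]
Total output x = L · d:
  x_0 = 1.2835·60 + 0.2445·86 + 0.2315·57 = 111.2295
  x_1 = 0.3810·60 + 1.1981·86 + 0.3220·57 = 144.2451
  x_2 = 0.3073·60 + 0.2555·86 + 1.3497·57 = 117.3484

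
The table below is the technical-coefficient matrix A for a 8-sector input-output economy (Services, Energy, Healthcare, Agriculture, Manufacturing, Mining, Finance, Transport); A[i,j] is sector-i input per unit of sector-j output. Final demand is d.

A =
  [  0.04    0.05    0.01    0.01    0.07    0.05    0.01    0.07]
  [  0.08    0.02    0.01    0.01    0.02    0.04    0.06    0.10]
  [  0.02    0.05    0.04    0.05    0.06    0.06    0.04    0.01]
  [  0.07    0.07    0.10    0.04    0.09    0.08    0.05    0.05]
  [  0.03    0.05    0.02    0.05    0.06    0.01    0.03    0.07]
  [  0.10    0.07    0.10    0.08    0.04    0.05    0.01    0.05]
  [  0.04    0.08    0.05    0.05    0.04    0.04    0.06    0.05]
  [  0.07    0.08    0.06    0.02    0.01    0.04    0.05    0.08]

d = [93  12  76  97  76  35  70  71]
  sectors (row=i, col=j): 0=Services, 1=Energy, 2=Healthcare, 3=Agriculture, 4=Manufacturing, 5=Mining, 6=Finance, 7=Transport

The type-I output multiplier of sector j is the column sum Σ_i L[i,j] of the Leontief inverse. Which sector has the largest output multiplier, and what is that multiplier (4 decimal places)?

Form M = I − A:
  [  0.96   -0.05   -0.01   -0.01   -0.07   -0.05   -0.01   -0.07]
  [ -0.08    0.98   -0.01   -0.01   -0.02   -0.04   -0.06   -0.10]
  [ -0.02   -0.05    0.96   -0.05   -0.06   -0.06   -0.04   -0.01]
  [ -0.07   -0.07   -0.10    0.96   -0.09   -0.08   -0.05   -0.05]
  [ -0.03   -0.05   -0.02   -0.05    0.94   -0.01   -0.03   -0.07]
  [ -0.10   -0.07   -0.10   -0.08   -0.04    0.95   -0.01   -0.05]
  [ -0.04   -0.08   -0.05   -0.05   -0.04   -0.04    0.94   -0.05]
  [ -0.07   -0.08   -0.06   -0.02   -0.01   -0.04   -0.05    0.92]
Leontief inverse L = M⁻¹:
  [  1.0699    0.0788    0.0321    0.0279    0.0914    0.0706    0.0285    0.1042]
  [  0.1121    1.0545    0.0355    0.0287    0.0434    0.0646    0.0809    0.1363]
  [  0.0515    0.0813    1.0671    0.0727    0.0873    0.0849    0.0610    0.0429]
  [  0.1190    0.1206    0.1405    1.0749    0.1331    0.1200    0.0831    0.1033]
  [  0.0597    0.0805    0.0438    0.0678    1.0840    0.0330    0.0518    0.1045]
  [  0.1454    0.1155    0.1375    0.1091    0.0816    1.0897    0.0400    0.0987]
  [  0.0786    0.1185    0.0811    0.0744    0.0710    0.0709    1.0876    0.0921]
  [  0.1083    0.1180    0.0890    0.0423    0.0385    0.0707    0.0764    1.1222]
Total output x = L · d:
  x_0 = 1.0699·93 + 0.0788·12 + 0.0321·76 + 0.0279·97 + 0.0914·76 + 0.0706·35 + 0.0285·70 + 0.1042·71 = 124.4031
  x_1 = 0.1121·93 + 1.0545·12 + 0.0355·76 + 0.0287·97 + 0.0434·76 + 0.0646·35 + 0.0809·70 + 0.1363·71 = 49.4610
  x_2 = 0.0515·93 + 0.0813·12 + 1.0671·76 + 0.0727·97 + 0.0873·76 + 0.0849·35 + 0.0610·70 + 0.0429·71 = 110.8409
  x_3 = 0.1190·93 + 0.1206·12 + 0.1405·76 + 1.0749·97 + 0.1331·76 + 0.1200·35 + 0.0831·70 + 0.1033·71 = 154.9214
  x_4 = 0.0597·93 + 0.0805·12 + 0.0438·76 + 0.0678·97 + 1.0840·76 + 0.0330·35 + 0.0518·70 + 0.1045·71 = 111.0039
  x_5 = 0.1454·93 + 0.1155·12 + 0.1375·76 + 0.1091·97 + 0.0816·76 + 1.0897·35 + 0.0400·70 + 0.0987·71 = 90.0909
  x_6 = 0.0786·93 + 0.1185·12 + 0.0811·76 + 0.0744·97 + 0.0710·76 + 0.0709·35 + 1.0876·70 + 0.0921·71 = 112.6639
  x_7 = 0.1083·93 + 0.1180·12 + 0.0890·76 + 0.0423·97 + 0.0385·76 + 0.0707·35 + 0.0764·70 + 1.1222·71 = 112.7835
Output multipliers (column sums of L):
  Services: 1.7446
  Energy: 1.7677
  Healthcare: 1.6267
  Agriculture: 1.4978
  Manufacturing: 1.6303
  Mining: 1.6044
  Finance: 1.5092
  Transport: 1.8042

Transport (1.8042)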